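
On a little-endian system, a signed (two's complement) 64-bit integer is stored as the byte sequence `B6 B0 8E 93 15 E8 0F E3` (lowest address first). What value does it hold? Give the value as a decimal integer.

-2085192923081690954

Little-endian: lowest address holds the least-significant byte.
Reassemble most-significant byte first: E3 0F E8 15 93 8E B0 B6 → 0xE30FE815938EB0B6.
Top bit is set, so as a signed 64-bit value this is 0xE30FE815938EB0B6 − 2^64 = -2085192923081690954.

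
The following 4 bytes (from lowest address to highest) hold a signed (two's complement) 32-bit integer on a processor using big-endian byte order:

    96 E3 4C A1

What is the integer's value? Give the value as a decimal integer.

In big-endian order the high byte comes first in memory.
The bytes are already most-significant first: 0x96E34CA1.
Top bit is set, so as a signed 32-bit value this is 0x96E34CA1 − 2^32 = -1763488607.

-1763488607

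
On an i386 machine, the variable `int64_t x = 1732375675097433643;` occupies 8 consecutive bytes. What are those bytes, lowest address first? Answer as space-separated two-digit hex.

1732375675097433643 in hexadecimal, padded to 64 bits, is 0x180AA27F7BB5C62B.
Split into bytes (most-significant first): 18 0A A2 7F 7B B5 C6 2B.
Little-endian: lowest address holds the least-significant byte.
So at ascending addresses the bytes are 2B C6 B5 7B 7F A2 0A 18.

2B C6 B5 7B 7F A2 0A 18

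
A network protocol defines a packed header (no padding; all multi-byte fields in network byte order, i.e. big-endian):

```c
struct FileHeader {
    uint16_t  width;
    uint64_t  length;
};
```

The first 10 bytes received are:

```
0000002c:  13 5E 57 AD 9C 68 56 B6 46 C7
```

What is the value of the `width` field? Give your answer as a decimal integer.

`width` is the first field, at byte offset 0, occupying 2 bytes.
Bytes at offsets 0..1: 13 5E.
Big-endian: lowest address holds the most-significant byte.
The bytes are already most-significant first: 0x135E.
0x135E = 4958.

4958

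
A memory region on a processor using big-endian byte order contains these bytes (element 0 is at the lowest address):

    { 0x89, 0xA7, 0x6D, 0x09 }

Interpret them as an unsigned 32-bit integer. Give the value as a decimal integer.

2309451017

Big-endian stores the most-significant byte at the lowest address.
The bytes are already most-significant first: 0x89A76D09.
0x89A76D09 = 2309451017.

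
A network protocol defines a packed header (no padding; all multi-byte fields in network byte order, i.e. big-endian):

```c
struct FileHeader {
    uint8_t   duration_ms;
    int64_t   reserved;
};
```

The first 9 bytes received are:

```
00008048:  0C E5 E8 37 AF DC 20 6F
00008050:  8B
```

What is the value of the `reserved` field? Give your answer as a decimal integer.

-1880191615975264373

`reserved` follows `duration_ms` (1 byte), so it starts at byte offset 1 and occupies 8 bytes.
Bytes at offsets 1..8: E5 E8 37 AF DC 20 6F 8B.
In big-endian order the high byte comes first in memory.
The bytes are already most-significant first: 0xE5E837AFDC206F8B.
Top bit is set, so as a signed 64-bit value this is 0xE5E837AFDC206F8B − 2^64 = -1880191615975264373.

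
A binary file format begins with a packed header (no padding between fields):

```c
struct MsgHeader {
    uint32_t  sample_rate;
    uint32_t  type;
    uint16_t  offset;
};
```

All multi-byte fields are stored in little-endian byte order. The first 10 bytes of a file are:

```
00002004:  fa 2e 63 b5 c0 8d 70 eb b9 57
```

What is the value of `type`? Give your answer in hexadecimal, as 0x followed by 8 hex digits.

`type` follows `sample_rate` (4 bytes), so it starts at byte offset 4 and occupies 4 bytes.
Bytes at offsets 4..7: C0 8D 70 EB.
In little-endian order the low byte comes first in memory.
Reassemble most-significant byte first: EB 70 8D C0 → 0xEB708DC0.

0xEB708DC0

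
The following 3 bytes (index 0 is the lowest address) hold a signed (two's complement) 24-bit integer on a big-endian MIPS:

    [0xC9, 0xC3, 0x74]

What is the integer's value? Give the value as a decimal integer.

-3554444

Big-endian stores the most-significant byte at the lowest address.
The bytes are already most-significant first: 0xC9C374.
Top bit is set, so as a signed 24-bit value this is 0xC9C374 − 2^24 = -3554444.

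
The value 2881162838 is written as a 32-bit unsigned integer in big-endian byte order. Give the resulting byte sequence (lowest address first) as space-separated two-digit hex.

2881162838 in hexadecimal, padded to 32 bits, is 0xABBB0E56.
Split into bytes (most-significant first): AB BB 0E 56.
In big-endian order the high byte comes first in memory.
So the memory order matches the most-significant-first order: AB BB 0E 56.

AB BB 0E 56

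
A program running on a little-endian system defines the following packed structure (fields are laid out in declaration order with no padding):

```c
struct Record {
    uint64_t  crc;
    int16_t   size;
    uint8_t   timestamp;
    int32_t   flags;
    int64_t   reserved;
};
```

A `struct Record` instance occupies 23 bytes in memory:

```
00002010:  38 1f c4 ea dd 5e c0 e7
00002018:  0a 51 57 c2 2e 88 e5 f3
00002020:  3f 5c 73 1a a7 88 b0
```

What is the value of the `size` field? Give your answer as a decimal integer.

`size` follows `crc` (8 bytes), so it starts at byte offset 8 and occupies 2 bytes.
Bytes at offsets 8..9: 0A 51.
In little-endian order the low byte comes first in memory.
Reassemble most-significant byte first: 51 0A → 0x510A.
0x510A = 20746.

20746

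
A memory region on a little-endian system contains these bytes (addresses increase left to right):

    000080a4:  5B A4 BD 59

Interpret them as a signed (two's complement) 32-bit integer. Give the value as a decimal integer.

Little-endian: lowest address holds the least-significant byte.
Reassemble most-significant byte first: 59 BD A4 5B → 0x59BDA45B.
0x59BDA45B = 1505600603.

1505600603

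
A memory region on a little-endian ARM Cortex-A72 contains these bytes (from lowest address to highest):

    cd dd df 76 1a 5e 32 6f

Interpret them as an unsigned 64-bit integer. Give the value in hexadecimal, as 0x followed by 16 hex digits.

Little-endian stores the least-significant byte at the lowest address.
Reassemble most-significant byte first: 6F 32 5E 1A 76 DF DD CD → 0x6F325E1A76DFDDCD.

0x6F325E1A76DFDDCD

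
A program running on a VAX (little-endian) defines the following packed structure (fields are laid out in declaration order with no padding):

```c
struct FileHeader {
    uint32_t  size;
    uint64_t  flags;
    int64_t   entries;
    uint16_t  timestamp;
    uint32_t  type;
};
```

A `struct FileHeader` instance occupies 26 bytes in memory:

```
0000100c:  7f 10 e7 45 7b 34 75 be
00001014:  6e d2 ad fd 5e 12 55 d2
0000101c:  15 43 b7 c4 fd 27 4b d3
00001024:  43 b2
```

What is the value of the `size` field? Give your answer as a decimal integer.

1172770943

`size` is the first field, at byte offset 0, occupying 4 bytes.
Bytes at offsets 0..3: 7F 10 E7 45.
Little-endian stores the least-significant byte at the lowest address.
Reassemble most-significant byte first: 45 E7 10 7F → 0x45E7107F.
0x45E7107F = 1172770943.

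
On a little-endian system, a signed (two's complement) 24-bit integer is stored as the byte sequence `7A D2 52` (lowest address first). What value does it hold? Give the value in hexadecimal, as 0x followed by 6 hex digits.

0x52D27A

Little-endian: lowest address holds the least-significant byte.
Reassemble most-significant byte first: 52 D2 7A → 0x52D27A.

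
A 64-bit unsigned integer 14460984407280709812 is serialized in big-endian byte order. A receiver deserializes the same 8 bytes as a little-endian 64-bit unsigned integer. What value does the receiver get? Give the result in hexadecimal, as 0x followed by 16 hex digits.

14460984407280709812 in 64-bit hexadecimal is 0xC8AFBCB36A6DF0B4.
Stored big-endian, the bytes at ascending addresses are C8 AF BC B3 6A 6D F0 B4.
Read back as little-endian, the first byte is least significant, giving 0xB4F06D6AB3BCAFC8.

0xB4F06D6AB3BCAFC8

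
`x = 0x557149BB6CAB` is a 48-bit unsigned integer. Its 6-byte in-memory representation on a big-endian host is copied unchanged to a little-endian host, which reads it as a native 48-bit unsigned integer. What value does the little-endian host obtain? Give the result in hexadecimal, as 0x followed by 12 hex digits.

0xAB6CBB497155

Stored big-endian, the bytes at ascending addresses are 55 71 49 BB 6C AB.
Read back as little-endian, the first byte is least significant, giving 0xAB6CBB497155.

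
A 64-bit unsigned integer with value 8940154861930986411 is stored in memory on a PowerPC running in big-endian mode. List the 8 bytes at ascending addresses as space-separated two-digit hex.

7C 11 CF 7A DE 60 BB AB

8940154861930986411 in hexadecimal, padded to 64 bits, is 0x7C11CF7ADE60BBAB.
Split into bytes (most-significant first): 7C 11 CF 7A DE 60 BB AB.
Big-endian stores the most-significant byte at the lowest address.
So the memory order matches the most-significant-first order: 7C 11 CF 7A DE 60 BB AB.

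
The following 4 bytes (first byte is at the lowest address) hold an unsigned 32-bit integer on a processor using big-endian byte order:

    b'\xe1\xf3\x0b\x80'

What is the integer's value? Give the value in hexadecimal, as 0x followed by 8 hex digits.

0xE1F30B80

Big-endian stores the most-significant byte at the lowest address.
The bytes are already most-significant first: 0xE1F30B80.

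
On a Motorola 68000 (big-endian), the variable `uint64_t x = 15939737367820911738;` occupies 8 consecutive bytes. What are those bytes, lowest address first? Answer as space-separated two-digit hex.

15939737367820911738 in hexadecimal, padded to 64 bits, is 0xDD3552AF05FC447A.
Split into bytes (most-significant first): DD 35 52 AF 05 FC 44 7A.
In big-endian order the high byte comes first in memory.
So the memory order matches the most-significant-first order: DD 35 52 AF 05 FC 44 7A.

DD 35 52 AF 05 FC 44 7A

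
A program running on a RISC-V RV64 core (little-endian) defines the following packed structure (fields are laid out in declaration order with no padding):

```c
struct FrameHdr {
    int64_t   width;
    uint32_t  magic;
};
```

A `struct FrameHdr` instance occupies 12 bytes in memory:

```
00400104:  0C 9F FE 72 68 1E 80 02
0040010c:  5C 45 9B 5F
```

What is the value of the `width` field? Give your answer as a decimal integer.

`width` is the first field, at byte offset 0, occupying 8 bytes.
Bytes at offsets 0..7: 0C 9F FE 72 68 1E 80 02.
In little-endian order the low byte comes first in memory.
Reassemble most-significant byte first: 02 80 1E 68 72 FE 9F 0C → 0x02801E6872FE9F0C.
0x02801E6872FE9F0C = 180177419049541388.

180177419049541388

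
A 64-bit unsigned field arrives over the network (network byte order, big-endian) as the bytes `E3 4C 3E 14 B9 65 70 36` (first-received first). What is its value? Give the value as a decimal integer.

16378534203570352182

Big-endian stores the most-significant byte at the lowest address.
The bytes are already most-significant first: 0xE34C3E14B9657036.
0xE34C3E14B9657036 = 16378534203570352182.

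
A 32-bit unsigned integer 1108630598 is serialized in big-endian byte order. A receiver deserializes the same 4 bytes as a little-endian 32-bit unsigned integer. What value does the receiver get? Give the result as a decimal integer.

1108630598 in 32-bit hexadecimal is 0x42145C46.
Stored big-endian, the bytes at ascending addresses are 42 14 5C 46.
Read back as little-endian, the first byte is least significant, giving 0x465C1442.
0x465C1442 = 1180439618.

1180439618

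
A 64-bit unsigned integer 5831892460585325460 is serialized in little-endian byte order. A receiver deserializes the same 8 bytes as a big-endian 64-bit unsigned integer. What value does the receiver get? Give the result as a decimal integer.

5831892460585325460 in 64-bit hexadecimal is 0x50EF0B4B51779394.
Stored little-endian, the bytes at ascending addresses are 94 93 77 51 4B 0B EF 50.
Read back as big-endian, the last byte is least significant, giving 0x949377514B0BEF50.
0x949377514B0BEF50 = 10706031930224930640.

10706031930224930640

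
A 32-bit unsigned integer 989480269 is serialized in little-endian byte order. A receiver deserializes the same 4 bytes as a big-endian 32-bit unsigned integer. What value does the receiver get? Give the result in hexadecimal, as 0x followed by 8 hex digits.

0x4D45FA3A

989480269 in 32-bit hexadecimal is 0x3AFA454D.
Stored little-endian, the bytes at ascending addresses are 4D 45 FA 3A.
Read back as big-endian, the last byte is least significant, giving 0x4D45FA3A.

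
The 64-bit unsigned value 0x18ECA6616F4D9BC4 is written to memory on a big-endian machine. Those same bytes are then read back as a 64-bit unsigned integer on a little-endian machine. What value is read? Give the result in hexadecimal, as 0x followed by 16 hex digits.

0xC49B4D6F61A6EC18

Stored big-endian, the bytes at ascending addresses are 18 EC A6 61 6F 4D 9B C4.
Read back as little-endian, the first byte is least significant, giving 0xC49B4D6F61A6EC18.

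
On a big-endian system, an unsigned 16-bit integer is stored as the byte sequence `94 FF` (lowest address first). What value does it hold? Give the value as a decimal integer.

38143

In big-endian order the high byte comes first in memory.
The bytes are already most-significant first: 0x94FF.
0x94FF = 38143.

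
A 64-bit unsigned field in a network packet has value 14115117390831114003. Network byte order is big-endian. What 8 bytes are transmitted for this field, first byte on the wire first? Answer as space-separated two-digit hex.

14115117390831114003 in hexadecimal, padded to 64 bits, is 0xC3E2F87B5B6D5713.
Split into bytes (most-significant first): C3 E2 F8 7B 5B 6D 57 13.
In big-endian order the high byte comes first in memory.
So the memory order matches the most-significant-first order: C3 E2 F8 7B 5B 6D 57 13.

C3 E2 F8 7B 5B 6D 57 13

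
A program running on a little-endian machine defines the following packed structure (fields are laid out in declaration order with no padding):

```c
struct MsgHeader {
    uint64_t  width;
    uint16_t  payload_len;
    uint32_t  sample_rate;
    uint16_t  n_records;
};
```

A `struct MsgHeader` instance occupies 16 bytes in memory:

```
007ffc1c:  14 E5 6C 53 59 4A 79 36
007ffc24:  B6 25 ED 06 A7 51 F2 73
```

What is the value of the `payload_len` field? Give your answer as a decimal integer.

`payload_len` follows `width` (8 bytes), so it starts at byte offset 8 and occupies 2 bytes.
Bytes at offsets 8..9: B6 25.
In little-endian order the low byte comes first in memory.
Reassemble most-significant byte first: 25 B6 → 0x25B6.
0x25B6 = 9654.

9654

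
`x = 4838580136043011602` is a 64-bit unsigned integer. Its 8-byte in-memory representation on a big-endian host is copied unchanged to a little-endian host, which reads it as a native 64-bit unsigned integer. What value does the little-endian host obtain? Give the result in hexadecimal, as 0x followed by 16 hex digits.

4838580136043011602 in 64-bit hexadecimal is 0x432616FF721ADE12.
Stored big-endian, the bytes at ascending addresses are 43 26 16 FF 72 1A DE 12.
Read back as little-endian, the first byte is least significant, giving 0x12DE1A72FF162643.

0x12DE1A72FF162643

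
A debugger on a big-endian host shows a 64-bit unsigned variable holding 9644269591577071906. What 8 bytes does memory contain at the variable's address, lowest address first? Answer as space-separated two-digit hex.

85 D7 54 18 94 0D 91 22

9644269591577071906 in hexadecimal, padded to 64 bits, is 0x85D75418940D9122.
Split into bytes (most-significant first): 85 D7 54 18 94 0D 91 22.
In big-endian order the high byte comes first in memory.
So the memory order matches the most-significant-first order: 85 D7 54 18 94 0D 91 22.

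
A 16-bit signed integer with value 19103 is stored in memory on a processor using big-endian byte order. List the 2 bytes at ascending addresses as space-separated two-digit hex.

19103 in hexadecimal, padded to 16 bits, is 0x4A9F.
Split into bytes (most-significant first): 4A 9F.
In big-endian order the high byte comes first in memory.
So the memory order matches the most-significant-first order: 4A 9F.

4A 9F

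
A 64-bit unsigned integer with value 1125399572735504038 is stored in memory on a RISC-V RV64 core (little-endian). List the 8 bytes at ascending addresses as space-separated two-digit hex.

1125399572735504038 in hexadecimal, padded to 64 bits, is 0x0F9E38F2E346AEA6.
Split into bytes (most-significant first): 0F 9E 38 F2 E3 46 AE A6.
Little-endian: lowest address holds the least-significant byte.
So at ascending addresses the bytes are A6 AE 46 E3 F2 38 9E 0F.

A6 AE 46 E3 F2 38 9E 0F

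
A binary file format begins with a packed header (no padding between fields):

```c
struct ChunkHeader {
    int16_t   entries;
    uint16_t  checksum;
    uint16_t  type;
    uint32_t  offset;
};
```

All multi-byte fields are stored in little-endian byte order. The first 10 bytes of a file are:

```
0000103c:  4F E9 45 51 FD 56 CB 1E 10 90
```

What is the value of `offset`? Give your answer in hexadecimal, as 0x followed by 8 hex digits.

`offset` follows `entries` (2 B), `checksum` (2 B), `type` (2 B), so it starts at offset 2 + 2 + 2 = 6 and occupies 4 bytes.
Bytes at offsets 6..9: CB 1E 10 90.
In little-endian order the low byte comes first in memory.
Reassemble most-significant byte first: 90 10 1E CB → 0x90101ECB.

0x90101ECB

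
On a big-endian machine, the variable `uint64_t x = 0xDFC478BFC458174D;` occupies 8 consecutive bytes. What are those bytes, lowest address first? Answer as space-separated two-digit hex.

Split into bytes (most-significant first): DF C4 78 BF C4 58 17 4D.
Big-endian: lowest address holds the most-significant byte.
So the memory order matches the most-significant-first order: DF C4 78 BF C4 58 17 4D.

DF C4 78 BF C4 58 17 4D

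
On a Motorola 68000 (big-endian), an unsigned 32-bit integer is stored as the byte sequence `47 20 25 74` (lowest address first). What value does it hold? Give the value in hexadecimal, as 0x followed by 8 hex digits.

0x47202574

In big-endian order the high byte comes first in memory.
The bytes are already most-significant first: 0x47202574.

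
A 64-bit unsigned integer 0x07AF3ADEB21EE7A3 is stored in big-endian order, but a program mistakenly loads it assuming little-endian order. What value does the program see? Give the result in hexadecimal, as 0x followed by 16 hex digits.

0xA3E71EB2DE3AAF07

Stored big-endian, the bytes at ascending addresses are 07 AF 3A DE B2 1E E7 A3.
Read back as little-endian, the first byte is least significant, giving 0xA3E71EB2DE3AAF07.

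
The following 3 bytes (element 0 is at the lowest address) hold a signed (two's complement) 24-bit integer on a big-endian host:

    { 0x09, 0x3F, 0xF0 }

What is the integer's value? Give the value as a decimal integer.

606192

Big-endian: lowest address holds the most-significant byte.
The bytes are already most-significant first: 0x093FF0.
0x093FF0 = 606192.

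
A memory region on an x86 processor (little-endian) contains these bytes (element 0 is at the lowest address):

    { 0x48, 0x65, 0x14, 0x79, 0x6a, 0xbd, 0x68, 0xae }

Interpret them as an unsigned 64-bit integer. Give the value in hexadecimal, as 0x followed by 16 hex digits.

0xAE68BD6A79146548

Little-endian: lowest address holds the least-significant byte.
Reassemble most-significant byte first: AE 68 BD 6A 79 14 65 48 → 0xAE68BD6A79146548.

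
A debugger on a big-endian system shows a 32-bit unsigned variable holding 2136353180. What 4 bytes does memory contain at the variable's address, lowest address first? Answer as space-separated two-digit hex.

2136353180 in hexadecimal, padded to 32 bits, is 0x7F56299C.
Split into bytes (most-significant first): 7F 56 29 9C.
In big-endian order the high byte comes first in memory.
So the memory order matches the most-significant-first order: 7F 56 29 9C.

7F 56 29 9C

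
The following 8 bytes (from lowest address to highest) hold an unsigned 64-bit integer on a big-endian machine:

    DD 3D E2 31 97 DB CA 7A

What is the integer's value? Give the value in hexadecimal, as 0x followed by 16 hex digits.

0xDD3DE23197DBCA7A

Big-endian stores the most-significant byte at the lowest address.
The bytes are already most-significant first: 0xDD3DE23197DBCA7A.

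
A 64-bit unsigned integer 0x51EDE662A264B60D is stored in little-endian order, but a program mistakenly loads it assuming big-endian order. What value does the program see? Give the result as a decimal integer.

988087816861183313

Stored little-endian, the bytes at ascending addresses are 0D B6 64 A2 62 E6 ED 51.
Read back as big-endian, the last byte is least significant, giving 0x0DB664A262E6ED51.
0x0DB664A262E6ED51 = 988087816861183313.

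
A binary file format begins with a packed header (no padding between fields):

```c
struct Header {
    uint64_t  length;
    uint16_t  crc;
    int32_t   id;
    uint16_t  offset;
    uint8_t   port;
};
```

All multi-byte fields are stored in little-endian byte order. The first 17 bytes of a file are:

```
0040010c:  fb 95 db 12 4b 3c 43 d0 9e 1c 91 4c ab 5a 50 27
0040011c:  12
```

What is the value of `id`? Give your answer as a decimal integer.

`id` follows `length` (8 B), `crc` (2 B), so it starts at offset 8 + 2 = 10 and occupies 4 bytes.
Bytes at offsets 10..13: 91 4C AB 5A.
Little-endian stores the least-significant byte at the lowest address.
Reassemble most-significant byte first: 5A AB 4C 91 → 0x5AAB4C91.
0x5AAB4C91 = 1521175697.

1521175697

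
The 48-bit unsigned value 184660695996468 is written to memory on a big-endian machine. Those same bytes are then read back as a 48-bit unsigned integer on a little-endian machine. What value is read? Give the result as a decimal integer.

184660695996468 in 48-bit hexadecimal is 0xA7F2AB305834.
Stored big-endian, the bytes at ascending addresses are A7 F2 AB 30 58 34.
Read back as little-endian, the first byte is least significant, giving 0x345830ABF2A7.
0x345830ABF2A7 = 57553378341543.

57553378341543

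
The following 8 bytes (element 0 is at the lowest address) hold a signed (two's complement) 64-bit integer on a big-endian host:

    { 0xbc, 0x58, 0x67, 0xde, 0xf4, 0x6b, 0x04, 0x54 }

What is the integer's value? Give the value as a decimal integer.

-4875032389347507116

Big-endian: lowest address holds the most-significant byte.
The bytes are already most-significant first: 0xBC5867DEF46B0454.
Top bit is set, so as a signed 64-bit value this is 0xBC5867DEF46B0454 − 2^64 = -4875032389347507116.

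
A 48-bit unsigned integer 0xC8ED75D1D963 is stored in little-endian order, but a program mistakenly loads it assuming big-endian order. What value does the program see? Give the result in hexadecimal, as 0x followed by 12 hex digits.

Stored little-endian, the bytes at ascending addresses are 63 D9 D1 75 ED C8.
Read back as big-endian, the last byte is least significant, giving 0x63D9D175EDC8.

0x63D9D175EDC8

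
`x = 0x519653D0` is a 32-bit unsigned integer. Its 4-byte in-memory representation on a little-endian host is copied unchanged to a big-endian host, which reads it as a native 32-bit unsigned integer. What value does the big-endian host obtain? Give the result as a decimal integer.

3495138897

Stored little-endian, the bytes at ascending addresses are D0 53 96 51.
Read back as big-endian, the last byte is least significant, giving 0xD0539651.
0xD0539651 = 3495138897.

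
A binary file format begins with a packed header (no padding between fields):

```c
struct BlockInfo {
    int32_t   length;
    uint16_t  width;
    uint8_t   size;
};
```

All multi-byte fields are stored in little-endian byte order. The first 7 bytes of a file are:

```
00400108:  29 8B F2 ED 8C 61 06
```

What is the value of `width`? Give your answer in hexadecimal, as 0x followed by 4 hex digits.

0x618C

`width` follows `length` (4 bytes), so it starts at byte offset 4 and occupies 2 bytes.
Bytes at offsets 4..5: 8C 61.
Little-endian stores the least-significant byte at the lowest address.
Reassemble most-significant byte first: 61 8C → 0x618C.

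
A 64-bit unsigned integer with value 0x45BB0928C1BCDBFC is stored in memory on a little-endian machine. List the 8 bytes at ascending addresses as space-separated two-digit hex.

Split into bytes (most-significant first): 45 BB 09 28 C1 BC DB FC.
In little-endian order the low byte comes first in memory.
So at ascending addresses the bytes are FC DB BC C1 28 09 BB 45.

FC DB BC C1 28 09 BB 45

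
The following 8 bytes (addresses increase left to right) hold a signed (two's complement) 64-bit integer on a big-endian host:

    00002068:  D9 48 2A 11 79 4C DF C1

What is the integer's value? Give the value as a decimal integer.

-2789933714618130495

In big-endian order the high byte comes first in memory.
The bytes are already most-significant first: 0xD9482A11794CDFC1.
Top bit is set, so as a signed 64-bit value this is 0xD9482A11794CDFC1 − 2^64 = -2789933714618130495.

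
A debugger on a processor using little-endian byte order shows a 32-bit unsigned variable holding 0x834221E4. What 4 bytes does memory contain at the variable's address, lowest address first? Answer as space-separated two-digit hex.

Split into bytes (most-significant first): 83 42 21 E4.
Little-endian: lowest address holds the least-significant byte.
So at ascending addresses the bytes are E4 21 42 83.

E4 21 42 83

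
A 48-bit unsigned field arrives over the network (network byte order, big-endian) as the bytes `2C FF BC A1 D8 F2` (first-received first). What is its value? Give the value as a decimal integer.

Big-endian stores the most-significant byte at the lowest address.
The bytes are already most-significant first: 0x2CFFBCA1D8F2.
0x2CFFBCA1D8F2 = 49476893006066.

49476893006066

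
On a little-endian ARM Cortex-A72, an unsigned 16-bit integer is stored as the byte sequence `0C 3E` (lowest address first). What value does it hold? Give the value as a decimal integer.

Little-endian stores the least-significant byte at the lowest address.
Reassemble most-significant byte first: 3E 0C → 0x3E0C.
0x3E0C = 15884.

15884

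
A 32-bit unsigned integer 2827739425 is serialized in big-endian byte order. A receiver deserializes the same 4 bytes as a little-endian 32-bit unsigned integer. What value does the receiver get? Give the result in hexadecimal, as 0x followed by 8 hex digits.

2827739425 in 32-bit hexadecimal is 0xA88BE121.
Stored big-endian, the bytes at ascending addresses are A8 8B E1 21.
Read back as little-endian, the first byte is least significant, giving 0x21E18BA8.

0x21E18BA8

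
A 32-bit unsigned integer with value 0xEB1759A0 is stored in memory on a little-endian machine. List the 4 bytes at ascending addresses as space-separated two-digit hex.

A0 59 17 EB

Split into bytes (most-significant first): EB 17 59 A0.
Little-endian: lowest address holds the least-significant byte.
So at ascending addresses the bytes are A0 59 17 EB.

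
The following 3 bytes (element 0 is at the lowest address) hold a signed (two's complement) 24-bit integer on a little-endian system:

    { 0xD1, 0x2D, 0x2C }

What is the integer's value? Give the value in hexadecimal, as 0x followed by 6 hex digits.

0x2C2DD1

Little-endian stores the least-significant byte at the lowest address.
Reassemble most-significant byte first: 2C 2D D1 → 0x2C2DD1.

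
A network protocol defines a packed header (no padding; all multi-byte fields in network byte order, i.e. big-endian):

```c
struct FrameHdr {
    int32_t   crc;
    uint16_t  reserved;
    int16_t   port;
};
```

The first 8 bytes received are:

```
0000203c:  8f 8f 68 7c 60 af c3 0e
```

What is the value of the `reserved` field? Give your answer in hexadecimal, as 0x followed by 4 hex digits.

0x60AF

`reserved` follows `crc` (4 bytes), so it starts at byte offset 4 and occupies 2 bytes.
Bytes at offsets 4..5: 60 AF.
Big-endian: lowest address holds the most-significant byte.
The bytes are already most-significant first: 0x60AF.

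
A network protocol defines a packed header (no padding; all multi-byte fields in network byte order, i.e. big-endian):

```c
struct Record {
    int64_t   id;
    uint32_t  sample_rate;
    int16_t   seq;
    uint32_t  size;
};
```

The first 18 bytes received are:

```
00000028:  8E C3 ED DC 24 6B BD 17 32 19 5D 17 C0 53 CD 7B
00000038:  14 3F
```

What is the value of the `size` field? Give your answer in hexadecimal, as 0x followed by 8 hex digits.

`size` follows `id` (8 B), `sample_rate` (4 B), `seq` (2 B), so it starts at offset 8 + 4 + 2 = 14 and occupies 4 bytes.
Bytes at offsets 14..17: CD 7B 14 3F.
Big-endian stores the most-significant byte at the lowest address.
The bytes are already most-significant first: 0xCD7B143F.

0xCD7B143F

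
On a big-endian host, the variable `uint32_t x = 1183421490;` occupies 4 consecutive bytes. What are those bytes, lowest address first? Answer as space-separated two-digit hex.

46 89 94 32

1183421490 in hexadecimal, padded to 32 bits, is 0x46899432.
Split into bytes (most-significant first): 46 89 94 32.
Big-endian stores the most-significant byte at the lowest address.
So the memory order matches the most-significant-first order: 46 89 94 32.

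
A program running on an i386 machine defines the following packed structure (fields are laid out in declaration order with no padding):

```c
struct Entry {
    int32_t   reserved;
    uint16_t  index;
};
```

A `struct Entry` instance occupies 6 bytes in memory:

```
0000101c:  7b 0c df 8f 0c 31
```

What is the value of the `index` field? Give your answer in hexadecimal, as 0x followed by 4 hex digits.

0x310C

`index` follows `reserved` (4 bytes), so it starts at byte offset 4 and occupies 2 bytes.
Bytes at offsets 4..5: 0C 31.
Little-endian stores the least-significant byte at the lowest address.
Reassemble most-significant byte first: 31 0C → 0x310C.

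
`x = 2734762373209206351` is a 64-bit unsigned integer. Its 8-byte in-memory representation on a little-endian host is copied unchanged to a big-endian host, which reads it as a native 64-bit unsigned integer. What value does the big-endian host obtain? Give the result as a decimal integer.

5705565504791638821

2734762373209206351 in 64-bit hexadecimal is 0x25F3D3E3983D2E4F.
Stored little-endian, the bytes at ascending addresses are 4F 2E 3D 98 E3 D3 F3 25.
Read back as big-endian, the last byte is least significant, giving 0x4F2E3D98E3D3F325.
0x4F2E3D98E3D3F325 = 5705565504791638821.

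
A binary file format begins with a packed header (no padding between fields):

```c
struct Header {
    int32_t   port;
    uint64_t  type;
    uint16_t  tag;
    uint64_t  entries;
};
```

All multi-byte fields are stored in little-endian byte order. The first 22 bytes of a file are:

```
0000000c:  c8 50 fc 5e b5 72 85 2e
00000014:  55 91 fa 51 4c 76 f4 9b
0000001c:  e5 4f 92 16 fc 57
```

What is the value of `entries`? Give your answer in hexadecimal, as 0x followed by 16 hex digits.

`entries` follows `port` (4 B), `type` (8 B), `tag` (2 B), so it starts at offset 4 + 8 + 2 = 14 and occupies 8 bytes.
Bytes at offsets 14..21: F4 9B E5 4F 92 16 FC 57.
Little-endian: lowest address holds the least-significant byte.
Reassemble most-significant byte first: 57 FC 16 92 4F E5 9B F4 → 0x57FC16924FE59BF4.

0x57FC16924FE59BF4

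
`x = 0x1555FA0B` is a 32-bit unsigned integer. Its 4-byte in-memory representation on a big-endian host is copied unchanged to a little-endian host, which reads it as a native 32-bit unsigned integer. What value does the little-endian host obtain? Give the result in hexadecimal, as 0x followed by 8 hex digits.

0x0BFA5515

Stored big-endian, the bytes at ascending addresses are 15 55 FA 0B.
Read back as little-endian, the first byte is least significant, giving 0x0BFA5515.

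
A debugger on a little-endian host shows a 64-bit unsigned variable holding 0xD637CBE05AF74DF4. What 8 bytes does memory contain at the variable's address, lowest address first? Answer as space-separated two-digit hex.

F4 4D F7 5A E0 CB 37 D6

Split into bytes (most-significant first): D6 37 CB E0 5A F7 4D F4.
Little-endian stores the least-significant byte at the lowest address.
So at ascending addresses the bytes are F4 4D F7 5A E0 CB 37 D6.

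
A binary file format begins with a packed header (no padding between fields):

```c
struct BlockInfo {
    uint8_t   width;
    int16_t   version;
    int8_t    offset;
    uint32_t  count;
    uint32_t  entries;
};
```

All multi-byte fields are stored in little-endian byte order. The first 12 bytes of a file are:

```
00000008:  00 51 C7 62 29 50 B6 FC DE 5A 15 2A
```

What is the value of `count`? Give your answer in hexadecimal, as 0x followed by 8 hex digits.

`count` follows `width` (1 B), `version` (2 B), `offset` (1 B), so it starts at offset 1 + 2 + 1 = 4 and occupies 4 bytes.
Bytes at offsets 4..7: 29 50 B6 FC.
In little-endian order the low byte comes first in memory.
Reassemble most-significant byte first: FC B6 50 29 → 0xFCB65029.

0xFCB65029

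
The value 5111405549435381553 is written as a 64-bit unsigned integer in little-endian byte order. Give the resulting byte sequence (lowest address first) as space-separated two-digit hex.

5111405549435381553 in hexadecimal, padded to 64 bits, is 0x46EF5C440D0E6731.
Split into bytes (most-significant first): 46 EF 5C 44 0D 0E 67 31.
In little-endian order the low byte comes first in memory.
So at ascending addresses the bytes are 31 67 0E 0D 44 5C EF 46.

31 67 0E 0D 44 5C EF 46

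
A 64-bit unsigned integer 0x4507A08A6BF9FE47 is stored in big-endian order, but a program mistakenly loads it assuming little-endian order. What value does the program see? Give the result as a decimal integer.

5187858061059950405

Stored big-endian, the bytes at ascending addresses are 45 07 A0 8A 6B F9 FE 47.
Read back as little-endian, the first byte is least significant, giving 0x47FEF96B8AA00745.
0x47FEF96B8AA00745 = 5187858061059950405.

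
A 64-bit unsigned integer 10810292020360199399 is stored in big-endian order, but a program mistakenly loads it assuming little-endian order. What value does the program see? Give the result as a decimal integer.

16662420523507975574

10810292020360199399 in 64-bit hexadecimal is 0x9605DF512FCF3CE7.
Stored big-endian, the bytes at ascending addresses are 96 05 DF 51 2F CF 3C E7.
Read back as little-endian, the first byte is least significant, giving 0xE73CCF2F51DF0596.
0xE73CCF2F51DF0596 = 16662420523507975574.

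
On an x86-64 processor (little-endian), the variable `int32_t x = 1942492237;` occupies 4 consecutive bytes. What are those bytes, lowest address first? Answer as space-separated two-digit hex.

4D 14 C8 73

1942492237 in hexadecimal, padded to 32 bits, is 0x73C8144D.
Split into bytes (most-significant first): 73 C8 14 4D.
In little-endian order the low byte comes first in memory.
So at ascending addresses the bytes are 4D 14 C8 73.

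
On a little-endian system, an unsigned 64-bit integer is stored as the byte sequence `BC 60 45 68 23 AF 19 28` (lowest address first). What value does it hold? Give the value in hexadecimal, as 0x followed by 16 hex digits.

0x2819AF23684560BC

Little-endian stores the least-significant byte at the lowest address.
Reassemble most-significant byte first: 28 19 AF 23 68 45 60 BC → 0x2819AF23684560BC.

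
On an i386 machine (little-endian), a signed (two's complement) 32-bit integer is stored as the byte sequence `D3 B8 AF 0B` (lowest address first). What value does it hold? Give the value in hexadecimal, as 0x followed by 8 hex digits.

0x0BAFB8D3

Little-endian: lowest address holds the least-significant byte.
Reassemble most-significant byte first: 0B AF B8 D3 → 0x0BAFB8D3.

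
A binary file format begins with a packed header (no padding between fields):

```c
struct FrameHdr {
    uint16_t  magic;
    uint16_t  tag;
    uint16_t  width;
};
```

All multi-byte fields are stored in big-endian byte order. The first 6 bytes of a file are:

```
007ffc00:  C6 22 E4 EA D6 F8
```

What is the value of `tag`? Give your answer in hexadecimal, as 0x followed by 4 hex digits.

`tag` follows `magic` (2 bytes), so it starts at byte offset 2 and occupies 2 bytes.
Bytes at offsets 2..3: E4 EA.
In big-endian order the high byte comes first in memory.
The bytes are already most-significant first: 0xE4EA.

0xE4EA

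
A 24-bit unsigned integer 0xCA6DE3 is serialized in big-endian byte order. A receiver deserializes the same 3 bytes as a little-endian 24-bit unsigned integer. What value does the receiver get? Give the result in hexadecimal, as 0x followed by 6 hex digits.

0xE36DCA

Stored big-endian, the bytes at ascending addresses are CA 6D E3.
Read back as little-endian, the first byte is least significant, giving 0xE36DCA.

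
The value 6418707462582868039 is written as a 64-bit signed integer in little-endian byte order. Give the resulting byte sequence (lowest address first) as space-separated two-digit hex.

47 98 66 F0 6D D4 13 59

6418707462582868039 in hexadecimal, padded to 64 bits, is 0x5913D46DF0669847.
Split into bytes (most-significant first): 59 13 D4 6D F0 66 98 47.
In little-endian order the low byte comes first in memory.
So at ascending addresses the bytes are 47 98 66 F0 6D D4 13 59.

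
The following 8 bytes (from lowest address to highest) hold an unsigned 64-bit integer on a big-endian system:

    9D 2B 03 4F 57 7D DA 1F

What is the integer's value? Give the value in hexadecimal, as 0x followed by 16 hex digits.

0x9D2B034F577DDA1F

Big-endian stores the most-significant byte at the lowest address.
The bytes are already most-significant first: 0x9D2B034F577DDA1F.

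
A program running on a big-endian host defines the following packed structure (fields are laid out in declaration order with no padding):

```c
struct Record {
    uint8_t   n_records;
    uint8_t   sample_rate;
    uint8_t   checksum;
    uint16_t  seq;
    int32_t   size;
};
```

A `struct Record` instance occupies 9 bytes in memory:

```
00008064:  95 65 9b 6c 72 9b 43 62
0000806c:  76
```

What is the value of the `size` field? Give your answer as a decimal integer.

`size` follows `n_records` (1 B), `sample_rate` (1 B), `checksum` (1 B), `seq` (2 B), so it starts at offset 1 + 1 + 1 + 2 = 5 and occupies 4 bytes.
Bytes at offsets 5..8: 9B 43 62 76.
Big-endian stores the most-significant byte at the lowest address.
The bytes are already most-significant first: 0x9B436276.
Top bit is set, so as a signed 32-bit value this is 0x9B436276 − 2^32 = -1690082698.

-1690082698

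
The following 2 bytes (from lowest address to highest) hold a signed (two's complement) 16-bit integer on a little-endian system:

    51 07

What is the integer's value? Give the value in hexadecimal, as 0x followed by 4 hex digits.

Little-endian: lowest address holds the least-significant byte.
Reassemble most-significant byte first: 07 51 → 0x0751.

0x0751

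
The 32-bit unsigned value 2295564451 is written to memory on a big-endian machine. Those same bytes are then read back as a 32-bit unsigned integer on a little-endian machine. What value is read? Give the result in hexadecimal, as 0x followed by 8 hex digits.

0xA388D388

2295564451 in 32-bit hexadecimal is 0x88D388A3.
Stored big-endian, the bytes at ascending addresses are 88 D3 88 A3.
Read back as little-endian, the first byte is least significant, giving 0xA388D388.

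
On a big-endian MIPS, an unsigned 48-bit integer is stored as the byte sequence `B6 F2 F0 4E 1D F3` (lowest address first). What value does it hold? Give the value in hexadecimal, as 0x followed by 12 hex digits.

0xB6F2F04E1DF3

In big-endian order the high byte comes first in memory.
The bytes are already most-significant first: 0xB6F2F04E1DF3.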